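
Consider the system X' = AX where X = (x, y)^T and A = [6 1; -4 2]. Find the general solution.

Coefficient matrix A = [[6, 1], [-4, 2]].
Characteristic polynomial det(A - λI) = λ^2 - 8λ + 16 = 0.
Single eigenvalue λ = 4 with algebraic multiplicity 2.
Eigenvector v = (1,-2); generalized eigenvector w with (A-λI)w=v is (1,-1).
General solution: e^(4t)[c_1·v + c_2·(t·v + w)].

x(t) = c_1e^(4t) + c_2te^(4t) + c_2e^(4t), y(t) = -2c_1e^(4t) - 2c_2te^(4t) - c_2e^(4t)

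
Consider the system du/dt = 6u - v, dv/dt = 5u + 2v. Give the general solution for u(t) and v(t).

Coefficient matrix A = [[6, -1], [5, 2]].
Characteristic polynomial det(A - λI) = λ^2 - 8λ + 17 = 0.
Eigenvalues λ = 4 ± i (complex conjugate pair).
For λ=4+i: an eigenvector is (0,1) - i(-1,-2) = (0 + i, 1 + 2i).
A real fundamental pair from Re and Im of e^((4+i)t)v: X_1 = e^(4t)(cos(t)·(0,1) + sin(t)·(-1,-2)), X_2 = e^(4t)(sin(t)·(0,1) - cos(t)·(-1,-2)).
General solution: C_1X_1 + C_2X_2.

u(t) = -C_1e^(4t)sin(t) + C_2e^(4t)cos(t), v(t) = -2C_1e^(4t)sin(t) + C_1e^(4t)cos(t) + C_2e^(4t)sin(t) + 2C_2e^(4t)cos(t)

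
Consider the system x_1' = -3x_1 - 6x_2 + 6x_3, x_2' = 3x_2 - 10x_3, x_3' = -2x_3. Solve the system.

x_1(t) = C_1e^(-3t) - C_2e^(3t) - 6C_3e^(-2t), x_2(t) = C_2e^(3t) + 2C_3e^(-2t), x_3(t) = C_3e^(-2t)

Coefficient matrix A = [[-3, -6, 6], [0, 3, -10], [0, 0, -2]].
det(A - λI) = 0 gives eigenvalues λ = -3, 3, -2.
For λ=-3: eigenvector (1,0,0).
For λ=3: eigenvector (-1,1,0).
For λ=-2: eigenvector (-6,2,1).
General solution: C_1e^(-3t)(1,0,0) + C_2e^(3t)(-1,1,0) + C_3e^(-2t)(-6,2,1).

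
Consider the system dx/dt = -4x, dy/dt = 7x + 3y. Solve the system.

x(t) = c_2e^(-4t), y(t) = -c_1e^(3t) - c_2e^(-4t)

Coefficient matrix A = [[-4, 0], [7, 3]].
Characteristic polynomial det(A - λI) = λ^2 + λ - 12 = 0.
Eigenvalues λ = 3, -4.
For λ=3: (A-λI) row 1 is [-7, 0], so an eigenvector is (0, -1).
For λ=-4: (A-λI) row 2 is [7, 7], so an eigenvector is (1, -1).
General solution: c_1e^(3t)(0,-1) + c_2e^(-4t)(1,-1).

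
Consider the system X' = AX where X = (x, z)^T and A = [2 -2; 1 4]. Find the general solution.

Coefficient matrix A = [[2, -2], [1, 4]].
Characteristic polynomial det(A - λI) = λ^2 - 6λ + 10 = 0.
Eigenvalues λ = 3 ± i (complex conjugate pair).
For λ=3+i: an eigenvector is (1,0) - i(-1,1) = (1 + i, 0 - i).
A real fundamental pair from Re and Im of e^((3+i)t)v: X_1 = e^(3t)(cos(t)·(1,0) + sin(t)·(-1,1)), X_2 = e^(3t)(sin(t)·(1,0) - cos(t)·(-1,1)).
General solution: c_1X_1 + c_2X_2.

x(t) = -c_1e^(3t)sin(t) + c_1e^(3t)cos(t) + c_2e^(3t)sin(t) + c_2e^(3t)cos(t), z(t) = c_1e^(3t)sin(t) - c_2e^(3t)cos(t)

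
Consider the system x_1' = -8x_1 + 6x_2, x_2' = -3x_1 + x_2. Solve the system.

x_1(t) = -C_1e^(-2t) - 2C_2e^(-5t), x_2(t) = -C_1e^(-2t) - C_2e^(-5t)

Coefficient matrix A = [[-8, 6], [-3, 1]].
Characteristic polynomial det(A - λI) = λ^2 + 7λ + 10 = 0.
Eigenvalues λ = -2, -5.
For λ=-2: (A-λI) row 1 is [-6, 6], so an eigenvector is (-1, -1).
For λ=-5: (A-λI) row 1 is [-3, 6], so an eigenvector is (-2, -1).
General solution: C_1e^(-2t)(-1,-1) + C_2e^(-5t)(-2,-1).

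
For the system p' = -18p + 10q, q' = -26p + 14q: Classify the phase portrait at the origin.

stable spiral

A = [[-18,10],[-26,14]]; det(A-λI) = λ^2 + 4λ + 8.
λ = -2 ± 2i: negative real part.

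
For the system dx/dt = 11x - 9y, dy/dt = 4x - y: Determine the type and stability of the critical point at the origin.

unstable improper node

A = [[11,-9],[4,-1]]; det(A-λI) = λ^2 - 10λ + 25.
repeated λ = 5 with a single eigenvector.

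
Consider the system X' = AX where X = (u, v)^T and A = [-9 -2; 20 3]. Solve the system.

u(t) = -c_1e^(-3t)sin(2t) + c_2e^(-3t)cos(2t), v(t) = 3c_1e^(-3t)sin(2t) + c_1e^(-3t)cos(2t) + c_2e^(-3t)sin(2t) - 3c_2e^(-3t)cos(2t)

Coefficient matrix A = [[-9, -2], [20, 3]].
Characteristic polynomial det(A - λI) = λ^2 + 6λ + 13 = 0.
Eigenvalues λ = -3 ± 2i (complex conjugate pair).
For λ=-3+2i: an eigenvector is (0,1) - i(-1,3) = (0 + i, 1 - 3i).
A real fundamental pair from Re and Im of e^((-3+2i)t)v: X_1 = e^(-3t)(cos(2t)·(0,1) + sin(2t)·(-1,3)), X_2 = e^(-3t)(sin(2t)·(0,1) - cos(2t)·(-1,3)).
General solution: c_1X_1 + c_2X_2.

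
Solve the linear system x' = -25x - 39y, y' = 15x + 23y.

Coefficient matrix A = [[-25, -39], [15, 23]].
Characteristic polynomial det(A - λI) = λ^2 + 2λ + 10 = 0.
Eigenvalues λ = -1 ± 3i (complex conjugate pair).
For λ=-1+3i: an eigenvector is (2,-1) - i(-3,2) = (2 + 3i, -1 - 2i).
A real fundamental pair from Re and Im of e^((-1+3i)t)v: X_1 = e^(-t)(cos(3t)·(2,-1) + sin(3t)·(-3,2)), X_2 = e^(-t)(sin(3t)·(2,-1) - cos(3t)·(-3,2)).
General solution: K_1X_1 + K_2X_2.

x(t) = -3K_1e^(-t)sin(3t) + 2K_1e^(-t)cos(3t) + 2K_2e^(-t)sin(3t) + 3K_2e^(-t)cos(3t), y(t) = 2K_1e^(-t)sin(3t) - K_1e^(-t)cos(3t) - K_2e^(-t)sin(3t) - 2K_2e^(-t)cos(3t)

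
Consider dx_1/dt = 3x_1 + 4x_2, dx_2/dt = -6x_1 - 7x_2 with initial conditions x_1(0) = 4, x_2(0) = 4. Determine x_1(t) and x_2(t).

x_1(t) = 20e^(-t) - 16e^(-3t), x_2(t) = -20e^(-t) + 24e^(-3t)

Coefficient matrix A = [[3, 4], [-6, -7]].
Characteristic polynomial det(A - λI) = λ^2 + 4λ + 3 = 0.
Eigenvalues λ = -3, -1.
For λ=-3: (A-λI) row 1 is [6, 4], so an eigenvector is (2, -3).
For λ=-1: (A-λI) row 1 is [4, 4], so an eigenvector is (-1, 1).
General solution: C_1e^(-3t)(2,-3) + C_2e^(-t)(-1,1).
Applying x_1(0)=4, x_2(0)=4 gives C_1=-8, C_2=-20.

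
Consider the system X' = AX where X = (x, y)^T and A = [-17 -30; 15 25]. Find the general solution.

x(t) = -3c_1e^(4t)sin(3t) - c_1e^(4t)cos(3t) - c_2e^(4t)sin(3t) + 3c_2e^(4t)cos(3t), y(t) = 2c_1e^(4t)sin(3t) + c_1e^(4t)cos(3t) + c_2e^(4t)sin(3t) - 2c_2e^(4t)cos(3t)

Coefficient matrix A = [[-17, -30], [15, 25]].
Characteristic polynomial det(A - λI) = λ^2 - 8λ + 25 = 0.
Eigenvalues λ = 4 ± 3i (complex conjugate pair).
For λ=4+3i: an eigenvector is (-1,1) - i(-3,2) = (-1 + 3i, 1 - 2i).
A real fundamental pair from Re and Im of e^((4+3i)t)v: X_1 = e^(4t)(cos(3t)·(-1,1) + sin(3t)·(-3,2)), X_2 = e^(4t)(sin(3t)·(-1,1) - cos(3t)·(-3,2)).
General solution: c_1X_1 + c_2X_2.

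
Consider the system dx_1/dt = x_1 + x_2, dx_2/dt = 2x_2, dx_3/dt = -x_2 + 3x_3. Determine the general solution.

x_1(t) = c_1e^(t) + c_2e^(2t), x_2(t) = c_2e^(2t), x_3(t) = c_2e^(2t) + c_3e^(3t)

Coefficient matrix A = [[1, 1, 0], [0, 2, 0], [0, -1, 3]].
det(A - λI) = 0 gives eigenvalues λ = 1, 2, 3.
For λ=1: eigenvector (1,0,0).
For λ=2: eigenvector (1,1,1).
For λ=3: eigenvector (0,0,1).
General solution: c_1e^(t)(1,0,0) + c_2e^(2t)(1,1,1) + c_3e^(3t)(0,0,1).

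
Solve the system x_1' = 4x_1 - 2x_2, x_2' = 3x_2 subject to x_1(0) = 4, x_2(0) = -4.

x_1(t) = 12e^(4t) - 8e^(3t), x_2(t) = -4e^(3t)

Coefficient matrix A = [[4, -2], [0, 3]].
Characteristic polynomial det(A - λI) = λ^2 - 7λ + 12 = 0.
Eigenvalues λ = 4, 3.
For λ=4: (A-λI) row 1 is [0, -2], so an eigenvector is (-1, 0).
For λ=3: (A-λI) row 1 is [1, -2], so an eigenvector is (2, 1).
General solution: c_1e^(4t)(-1,0) + c_2e^(3t)(2,1).
Applying x_1(0)=4, x_2(0)=-4 gives c_1=-12, c_2=-4.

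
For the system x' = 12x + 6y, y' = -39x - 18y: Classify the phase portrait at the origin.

A = [[12,6],[-39,-18]]; det(A-λI) = λ^2 + 6λ + 18.
λ = -3 ± 3i: negative real part.

stable spiral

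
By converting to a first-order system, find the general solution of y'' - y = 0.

y(t) = C_1e^(-t) + C_2e^(t)

Let x_1 = y, x_2 = y'. Then x_1' = x_2 and x_2' = x_1.
A = [[0,1],[1,0]]; det(A-λI) = λ^2 - 1.
Eigenvalues λ = -1, 1 with eigenvectors (1,-1), (1,1).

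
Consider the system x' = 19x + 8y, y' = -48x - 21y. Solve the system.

x(t) = C_1e^(3t) + C_2e^(-5t), y(t) = -2C_1e^(3t) - 3C_2e^(-5t)

Coefficient matrix A = [[19, 8], [-48, -21]].
Characteristic polynomial det(A - λI) = λ^2 + 2λ - 15 = 0.
Eigenvalues λ = 3, -5.
For λ=3: (A-λI) row 1 is [16, 8], so an eigenvector is (1, -2).
For λ=-5: (A-λI) row 1 is [24, 8], so an eigenvector is (1, -3).
General solution: C_1e^(3t)(1,-2) + C_2e^(-5t)(1,-3).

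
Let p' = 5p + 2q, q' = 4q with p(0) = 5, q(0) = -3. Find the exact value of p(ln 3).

A = [[5,2],[0,4]]; eigenvalues λ = 4, 5.
Eigenvectors: (-2,1) for λ=4, (-1,0) for λ=5.
From the initial condition, c_1 = -3, c_2 = 1.
p(ln 3) = (-3)(3^4)(-2) + (1)(3^5)(-1) = 243.

243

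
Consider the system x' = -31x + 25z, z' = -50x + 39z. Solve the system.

x(t) = 2c_1e^(4t)sin(5t) - c_1e^(4t)cos(5t) - c_2e^(4t)sin(5t) - 2c_2e^(4t)cos(5t), z(t) = 3c_1e^(4t)sin(5t) - c_1e^(4t)cos(5t) - c_2e^(4t)sin(5t) - 3c_2e^(4t)cos(5t)

Coefficient matrix A = [[-31, 25], [-50, 39]].
Characteristic polynomial det(A - λI) = λ^2 - 8λ + 41 = 0.
Eigenvalues λ = 4 ± 5i (complex conjugate pair).
For λ=4+5i: an eigenvector is (-1,-1) - i(2,3) = (-1 - 2i, -1 - 3i).
A real fundamental pair from Re and Im of e^((4+5i)t)v: X_1 = e^(4t)(cos(5t)·(-1,-1) + sin(5t)·(2,3)), X_2 = e^(4t)(sin(5t)·(-1,-1) - cos(5t)·(2,3)).
General solution: c_1X_1 + c_2X_2.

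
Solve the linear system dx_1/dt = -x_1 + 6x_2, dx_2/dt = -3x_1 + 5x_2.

x_1(t) = C_1e^(2t)sin(3t) - C_1e^(2t)cos(3t) - C_2e^(2t)sin(3t) - C_2e^(2t)cos(3t), x_2(t) = C_1e^(2t)sin(3t) - C_2e^(2t)cos(3t)

Coefficient matrix A = [[-1, 6], [-3, 5]].
Characteristic polynomial det(A - λI) = λ^2 - 4λ + 13 = 0.
Eigenvalues λ = 2 ± 3i (complex conjugate pair).
For λ=2+3i: an eigenvector is (-1,0) - i(1,1) = (-1 - i, 0 - i).
A real fundamental pair from Re and Im of e^((2+3i)t)v: X_1 = e^(2t)(cos(3t)·(-1,0) + sin(3t)·(1,1)), X_2 = e^(2t)(sin(3t)·(-1,0) - cos(3t)·(1,1)).
General solution: C_1X_1 + C_2X_2.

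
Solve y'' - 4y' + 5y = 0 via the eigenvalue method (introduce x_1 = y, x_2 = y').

Let x_1 = y, x_2 = y'. Then x_1' = x_2 and x_2' = -5x_1 + 4x_2.
A = [[0,1],[-5,4]]; det(A-λI) = λ^2 - 4λ + 5.
Eigenvalues λ = 2 ± i.

y(t) = c_1e^(2t)cos(t) + c_2e^(2t)sin(t)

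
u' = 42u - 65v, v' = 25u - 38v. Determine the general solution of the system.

Coefficient matrix A = [[42, -65], [25, -38]].
Characteristic polynomial det(A - λI) = λ^2 - 4λ + 29 = 0.
Eigenvalues λ = 2 ± 5i (complex conjugate pair).
For λ=2+5i: an eigenvector is (-2,-1) - i(-3,-2) = (-2 + 3i, -1 + 2i).
A real fundamental pair from Re and Im of e^((2+5i)t)v: X_1 = e^(2t)(cos(5t)·(-2,-1) + sin(5t)·(-3,-2)), X_2 = e^(2t)(sin(5t)·(-2,-1) - cos(5t)·(-3,-2)).
General solution: K_1X_1 + K_2X_2.

u(t) = -3K_1e^(2t)sin(5t) - 2K_1e^(2t)cos(5t) - 2K_2e^(2t)sin(5t) + 3K_2e^(2t)cos(5t), v(t) = -2K_1e^(2t)sin(5t) - K_1e^(2t)cos(5t) - K_2e^(2t)sin(5t) + 2K_2e^(2t)cos(5t)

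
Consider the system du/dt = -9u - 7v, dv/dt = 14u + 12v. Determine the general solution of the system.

Coefficient matrix A = [[-9, -7], [14, 12]].
Characteristic polynomial det(A - λI) = λ^2 - 3λ - 10 = 0.
Eigenvalues λ = 5, -2.
For λ=5: (A-λI) row 1 is [-14, -7], so an eigenvector is (-1, 2).
For λ=-2: (A-λI) row 1 is [-7, -7], so an eigenvector is (1, -1).
General solution: K_1e^(5t)(-1,2) + K_2e^(-2t)(1,-1).

u(t) = -K_1e^(5t) + K_2e^(-2t), v(t) = 2K_1e^(5t) - K_2e^(-2t)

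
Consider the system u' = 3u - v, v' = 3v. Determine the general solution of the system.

Coefficient matrix A = [[3, -1], [0, 3]].
Characteristic polynomial det(A - λI) = λ^2 - 6λ + 9 = 0.
Single eigenvalue λ = 3 with algebraic multiplicity 2.
Eigenvector v = (-1,0); generalized eigenvector w with (A-λI)w=v is (-1,1).
General solution: e^(3t)[C_1·v + C_2·(t·v + w)].

u(t) = -C_1e^(3t) - C_2te^(3t) - C_2e^(3t), v(t) = C_2e^(3t)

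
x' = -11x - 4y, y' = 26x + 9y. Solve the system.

x(t) = -C_1e^(-t)sin(2t) + C_1e^(-t)cos(2t) + C_2e^(-t)sin(2t) + C_2e^(-t)cos(2t), y(t) = 3C_1e^(-t)sin(2t) - 2C_1e^(-t)cos(2t) - 2C_2e^(-t)sin(2t) - 3C_2e^(-t)cos(2t)

Coefficient matrix A = [[-11, -4], [26, 9]].
Characteristic polynomial det(A - λI) = λ^2 + 2λ + 5 = 0.
Eigenvalues λ = -1 ± 2i (complex conjugate pair).
For λ=-1+2i: an eigenvector is (1,-2) - i(-1,3) = (1 + i, -2 - 3i).
A real fundamental pair from Re and Im of e^((-1+2i)t)v: X_1 = e^(-t)(cos(2t)·(1,-2) + sin(2t)·(-1,3)), X_2 = e^(-t)(sin(2t)·(1,-2) - cos(2t)·(-1,3)).
General solution: C_1X_1 + C_2X_2.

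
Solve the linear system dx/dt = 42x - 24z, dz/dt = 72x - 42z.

Coefficient matrix A = [[42, -24], [72, -42]].
Characteristic polynomial det(A - λI) = λ^2 - 36 = 0.
Eigenvalues λ = 6, -6.
For λ=6: (A-λI) row 1 is [36, -24], so an eigenvector is (-2, -3).
For λ=-6: (A-λI) row 1 is [48, -24], so an eigenvector is (1, 2).
General solution: c_1e^(6t)(-2,-3) + c_2e^(-6t)(1,2).

x(t) = -2c_1e^(6t) + c_2e^(-6t), z(t) = -3c_1e^(6t) + 2c_2e^(-6t)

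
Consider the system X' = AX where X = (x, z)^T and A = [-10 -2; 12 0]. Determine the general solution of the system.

Coefficient matrix A = [[-10, -2], [12, 0]].
Characteristic polynomial det(A - λI) = λ^2 + 10λ + 24 = 0.
Eigenvalues λ = -4, -6.
For λ=-4: (A-λI) row 1 is [-6, -2], so an eigenvector is (1, -3).
For λ=-6: (A-λI) row 1 is [-4, -2], so an eigenvector is (1, -2).
General solution: c_1e^(-4t)(1,-3) + c_2e^(-6t)(1,-2).

x(t) = c_1e^(-4t) + c_2e^(-6t), z(t) = -3c_1e^(-4t) - 2c_2e^(-6t)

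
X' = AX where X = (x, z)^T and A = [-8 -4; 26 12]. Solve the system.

Coefficient matrix A = [[-8, -4], [26, 12]].
Characteristic polynomial det(A - λI) = λ^2 - 4λ + 8 = 0.
Eigenvalues λ = 2 ± 2i (complex conjugate pair).
For λ=2+2i: an eigenvector is (1,-2) - i(-1,3) = (1 + i, -2 - 3i).
A real fundamental pair from Re and Im of e^((2+2i)t)v: X_1 = e^(2t)(cos(2t)·(1,-2) + sin(2t)·(-1,3)), X_2 = e^(2t)(sin(2t)·(1,-2) - cos(2t)·(-1,3)).
General solution: c_1X_1 + c_2X_2.

x(t) = -c_1e^(2t)sin(2t) + c_1e^(2t)cos(2t) + c_2e^(2t)sin(2t) + c_2e^(2t)cos(2t), z(t) = 3c_1e^(2t)sin(2t) - 2c_1e^(2t)cos(2t) - 2c_2e^(2t)sin(2t) - 3c_2e^(2t)cos(2t)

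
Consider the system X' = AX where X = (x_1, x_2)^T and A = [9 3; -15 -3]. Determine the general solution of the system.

Coefficient matrix A = [[9, 3], [-15, -3]].
Characteristic polynomial det(A - λI) = λ^2 - 6λ + 18 = 0.
Eigenvalues λ = 3 ± 3i (complex conjugate pair).
For λ=3+3i: an eigenvector is (1,-2) - i(0,-1) = (1, -2 + i).
A real fundamental pair from Re and Im of e^((3+3i)t)v: X_1 = e^(3t)(cos(3t)·(1,-2) + sin(3t)·(0,-1)), X_2 = e^(3t)(sin(3t)·(1,-2) - cos(3t)·(0,-1)).
General solution: c_1X_1 + c_2X_2.

x_1(t) = c_1e^(3t)cos(3t) + c_2e^(3t)sin(3t), x_2(t) = -c_1e^(3t)sin(3t) - 2c_1e^(3t)cos(3t) - 2c_2e^(3t)sin(3t) + c_2e^(3t)cos(3t)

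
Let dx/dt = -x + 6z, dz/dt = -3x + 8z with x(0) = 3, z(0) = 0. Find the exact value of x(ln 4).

-2976

A = [[-1,6],[-3,8]]; eigenvalues λ = 5, 2.
Eigenvectors: (-1,-1) for λ=5, (-2,-1) for λ=2.
From the initial condition, c_1 = 3, c_2 = -3.
x(ln 4) = (3)(4^5)(-1) + (-3)(4^2)(-2) = -2976.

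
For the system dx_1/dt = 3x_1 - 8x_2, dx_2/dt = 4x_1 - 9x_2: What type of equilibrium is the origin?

stable node

A = [[3,-8],[4,-9]]; det(A-λI) = λ^2 + 6λ + 5.
λ = -1, -5: both negative.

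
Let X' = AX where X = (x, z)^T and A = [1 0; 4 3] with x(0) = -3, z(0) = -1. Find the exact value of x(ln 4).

-12

A = [[1,0],[4,3]]; eigenvalues λ = 1, 3.
Eigenvectors: (1,-2) for λ=1, (0,-1) for λ=3.
From the initial condition, c_1 = -3, c_2 = 7.
x(ln 4) = (-3)(4^1)(1) + (7)(4^3)(0) = -12.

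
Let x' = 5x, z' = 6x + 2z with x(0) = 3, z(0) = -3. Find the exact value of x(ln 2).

96

A = [[5,0],[6,2]]; eigenvalues λ = 2, 5.
Eigenvectors: (0,-1) for λ=2, (-1,-2) for λ=5.
From the initial condition, c_1 = 9, c_2 = -3.
x(ln 2) = (9)(2^2)(0) + (-3)(2^5)(-1) = 96.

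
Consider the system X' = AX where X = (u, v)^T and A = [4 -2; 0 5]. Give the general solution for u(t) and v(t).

u(t) = -2c_1e^(5t) - c_2e^(4t), v(t) = c_1e^(5t)

Coefficient matrix A = [[4, -2], [0, 5]].
Characteristic polynomial det(A - λI) = λ^2 - 9λ + 20 = 0.
Eigenvalues λ = 5, 4.
For λ=5: (A-λI) row 1 is [-1, -2], so an eigenvector is (-2, 1).
For λ=4: (A-λI) row 1 is [0, -2], so an eigenvector is (-1, 0).
General solution: c_1e^(5t)(-2,1) + c_2e^(4t)(-1,0).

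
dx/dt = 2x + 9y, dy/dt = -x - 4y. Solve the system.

x(t) = -3K_1e^(-t) - 3K_2te^(-t) + 2K_2e^(-t), y(t) = K_1e^(-t) + K_2te^(-t) - K_2e^(-t)

Coefficient matrix A = [[2, 9], [-1, -4]].
Characteristic polynomial det(A - λI) = λ^2 + 2λ + 1 = 0.
Single eigenvalue λ = -1 with algebraic multiplicity 2.
Eigenvector v = (-3,1); generalized eigenvector w with (A-λI)w=v is (2,-1).
General solution: e^(-t)[K_1·v + K_2·(t·v + w)].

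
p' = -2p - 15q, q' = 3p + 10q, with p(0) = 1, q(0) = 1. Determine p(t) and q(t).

p(t) = -7e^(4t)sin(3t) + e^(4t)cos(3t), q(t) = 3e^(4t)sin(3t) + e^(4t)cos(3t)

Coefficient matrix A = [[-2, -15], [3, 10]].
Characteristic polynomial det(A - λI) = λ^2 - 8λ + 25 = 0.
Eigenvalues λ = 4 ± 3i (complex conjugate pair).
For λ=4+3i: an eigenvector is (-1,0) - i(2,-1) = (-1 - 2i, 0 + i).
A real fundamental pair from Re and Im of e^((4+3i)t)v: X_1 = e^(4t)(cos(3t)·(-1,0) + sin(3t)·(2,-1)), X_2 = e^(4t)(sin(3t)·(-1,0) - cos(3t)·(2,-1)).
General solution: c_1X_1 + c_2X_2.
Applying p(0)=1, q(0)=1 gives c_1=-3, c_2=1.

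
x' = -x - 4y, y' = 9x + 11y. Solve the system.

x(t) = -2c_1e^(5t) - 2c_2te^(5t) + c_2e^(5t), y(t) = 3c_1e^(5t) + 3c_2te^(5t) - c_2e^(5t)

Coefficient matrix A = [[-1, -4], [9, 11]].
Characteristic polynomial det(A - λI) = λ^2 - 10λ + 25 = 0.
Single eigenvalue λ = 5 with algebraic multiplicity 2.
Eigenvector v = (-2,3); generalized eigenvector w with (A-λI)w=v is (1,-1).
General solution: e^(5t)[c_1·v + c_2·(t·v + w)].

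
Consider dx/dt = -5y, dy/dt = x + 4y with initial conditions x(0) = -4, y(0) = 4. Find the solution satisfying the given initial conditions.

x(t) = -12e^(2t)sin(t) - 4e^(2t)cos(t), y(t) = 4e^(2t)sin(t) + 4e^(2t)cos(t)

Coefficient matrix A = [[0, -5], [1, 4]].
Characteristic polynomial det(A - λI) = λ^2 - 4λ + 5 = 0.
Eigenvalues λ = 2 ± i (complex conjugate pair).
For λ=2+i: an eigenvector is (1,0) - i(-2,1) = (1 + 2i, 0 - i).
A real fundamental pair from Re and Im of e^((2+i)t)v: X_1 = e^(2t)(cos(t)·(1,0) + sin(t)·(-2,1)), X_2 = e^(2t)(sin(t)·(1,0) - cos(t)·(-2,1)).
General solution: C_1X_1 + C_2X_2.
Applying x(0)=-4, y(0)=4 gives C_1=4, C_2=-4.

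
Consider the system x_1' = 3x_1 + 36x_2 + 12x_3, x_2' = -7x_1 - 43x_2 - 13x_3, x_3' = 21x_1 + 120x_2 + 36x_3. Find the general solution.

x_1(t) = C_1e^(3t) + 2C_2e^(-3t), x_2(t) = -C_1e^(3t) - C_2e^(-3t) + C_3e^(-4t), x_3(t) = 3C_1e^(3t) + 2C_2e^(-3t) - 3C_3e^(-4t)

Coefficient matrix A = [[3, 36, 12], [-7, -43, -13], [21, 120, 36]].
det(A - λI) = 0 gives eigenvalues λ = 3, -3, -4.
For λ=3: eigenvector (1,-1,3).
For λ=-3: eigenvector (2,-1,2).
For λ=-4: eigenvector (0,1,-3).
General solution: C_1e^(3t)(1,-1,3) + C_2e^(-3t)(2,-1,2) + C_3e^(-4t)(0,1,-3).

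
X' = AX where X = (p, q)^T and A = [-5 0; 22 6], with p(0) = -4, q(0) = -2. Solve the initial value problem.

Coefficient matrix A = [[-5, 0], [22, 6]].
Characteristic polynomial det(A - λI) = λ^2 - λ - 30 = 0.
Eigenvalues λ = 6, -5.
For λ=6: (A-λI) row 1 is [-11, 0], so an eigenvector is (0, 1).
For λ=-5: (A-λI) row 2 is [22, 11], so an eigenvector is (1, -2).
General solution: c_1e^(6t)(0,1) + c_2e^(-5t)(1,-2).
Applying p(0)=-4, q(0)=-2 gives c_1=-10, c_2=-4.

p(t) = -4e^(-5t), q(t) = -10e^(6t) + 8e^(-5t)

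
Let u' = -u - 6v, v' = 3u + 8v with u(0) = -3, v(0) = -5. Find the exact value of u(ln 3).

3015

A = [[-1,-6],[3,8]]; eigenvalues λ = 5, 2.
Eigenvectors: (1,-1) for λ=5, (2,-1) for λ=2.
From the initial condition, c_1 = 13, c_2 = -8.
u(ln 3) = (13)(3^5)(1) + (-8)(3^2)(2) = 3015.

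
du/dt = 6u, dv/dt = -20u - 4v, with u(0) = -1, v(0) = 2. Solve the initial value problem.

u(t) = -e^(6t), v(t) = 2e^(6t)

Coefficient matrix A = [[6, 0], [-20, -4]].
Characteristic polynomial det(A - λI) = λ^2 - 2λ - 24 = 0.
Eigenvalues λ = -4, 6.
For λ=-4: (A-λI) row 1 is [10, 0], so an eigenvector is (0, -1).
For λ=6: (A-λI) row 2 is [-20, -10], so an eigenvector is (-1, 2).
General solution: C_1e^(-4t)(0,-1) + C_2e^(6t)(-1,2).
Applying u(0)=-1, v(0)=2 gives C_1=0, C_2=1.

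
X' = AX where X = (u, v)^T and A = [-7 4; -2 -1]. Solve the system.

Coefficient matrix A = [[-7, 4], [-2, -1]].
Characteristic polynomial det(A - λI) = λ^2 + 8λ + 15 = 0.
Eigenvalues λ = -5, -3.
For λ=-5: (A-λI) row 1 is [-2, 4], so an eigenvector is (-2, -1).
For λ=-3: (A-λI) row 1 is [-4, 4], so an eigenvector is (1, 1).
General solution: C_1e^(-5t)(-2,-1) + C_2e^(-3t)(1,1).

u(t) = -2C_1e^(-5t) + C_2e^(-3t), v(t) = -C_1e^(-5t) + C_2e^(-3t)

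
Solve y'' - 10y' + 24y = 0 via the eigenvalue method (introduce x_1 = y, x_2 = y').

Let x_1 = y, x_2 = y'. Then x_1' = x_2 and x_2' = -24x_1 + 10x_2.
A = [[0,1],[-24,10]]; det(A-λI) = λ^2 - 10λ + 24.
Eigenvalues λ = 4, 6 with eigenvectors (1,4), (1,6).

y(t) = c_1e^(4t) + c_2e^(6t)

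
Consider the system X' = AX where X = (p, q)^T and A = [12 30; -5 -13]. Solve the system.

p(t) = -2C_1e^(-3t) - 3C_2e^(2t), q(t) = C_1e^(-3t) + C_2e^(2t)

Coefficient matrix A = [[12, 30], [-5, -13]].
Characteristic polynomial det(A - λI) = λ^2 + λ - 6 = 0.
Eigenvalues λ = -3, 2.
For λ=-3: (A-λI) row 1 is [15, 30], so an eigenvector is (-2, 1).
For λ=2: (A-λI) row 1 is [10, 30], so an eigenvector is (-3, 1).
General solution: C_1e^(-3t)(-2,1) + C_2e^(2t)(-3,1).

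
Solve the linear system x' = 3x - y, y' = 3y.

x(t) = c_1e^(3t) + c_2te^(3t) - 3c_2e^(3t), y(t) = -c_2e^(3t)

Coefficient matrix A = [[3, -1], [0, 3]].
Characteristic polynomial det(A - λI) = λ^2 - 6λ + 9 = 0.
Single eigenvalue λ = 3 with algebraic multiplicity 2.
Eigenvector v = (1,0); generalized eigenvector w with (A-λI)w=v is (-3,-1).
General solution: e^(3t)[c_1·v + c_2·(t·v + w)].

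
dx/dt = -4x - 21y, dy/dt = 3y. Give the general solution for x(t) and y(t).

x(t) = 3c_1e^(3t) + c_2e^(-4t), y(t) = -c_1e^(3t)

Coefficient matrix A = [[-4, -21], [0, 3]].
Characteristic polynomial det(A - λI) = λ^2 + λ - 12 = 0.
Eigenvalues λ = 3, -4.
For λ=3: (A-λI) row 1 is [-7, -21], so an eigenvector is (3, -1).
For λ=-4: (A-λI) row 1 is [0, -21], so an eigenvector is (1, 0).
General solution: c_1e^(3t)(3,-1) + c_2e^(-4t)(1,0).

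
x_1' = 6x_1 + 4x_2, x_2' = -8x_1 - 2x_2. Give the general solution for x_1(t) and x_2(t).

x_1(t) = -C_1e^(2t)sin(4t) + C_2e^(2t)cos(4t), x_2(t) = C_1e^(2t)sin(4t) - C_1e^(2t)cos(4t) - C_2e^(2t)sin(4t) - C_2e^(2t)cos(4t)

Coefficient matrix A = [[6, 4], [-8, -2]].
Characteristic polynomial det(A - λI) = λ^2 - 4λ + 20 = 0.
Eigenvalues λ = 2 ± 4i (complex conjugate pair).
For λ=2+4i: an eigenvector is (0,-1) - i(-1,1) = (0 + i, -1 - i).
A real fundamental pair from Re and Im of e^((2+4i)t)v: X_1 = e^(2t)(cos(4t)·(0,-1) + sin(4t)·(-1,1)), X_2 = e^(2t)(sin(4t)·(0,-1) - cos(4t)·(-1,1)).
General solution: C_1X_1 + C_2X_2.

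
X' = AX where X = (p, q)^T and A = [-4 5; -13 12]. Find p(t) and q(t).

p(t) = 2K_1e^(4t)sin(t) + K_1e^(4t)cos(t) + K_2e^(4t)sin(t) - 2K_2e^(4t)cos(t), q(t) = 3K_1e^(4t)sin(t) + 2K_1e^(4t)cos(t) + 2K_2e^(4t)sin(t) - 3K_2e^(4t)cos(t)

Coefficient matrix A = [[-4, 5], [-13, 12]].
Characteristic polynomial det(A - λI) = λ^2 - 8λ + 17 = 0.
Eigenvalues λ = 4 ± i (complex conjugate pair).
For λ=4+i: an eigenvector is (1,2) - i(2,3) = (1 - 2i, 2 - 3i).
A real fundamental pair from Re and Im of e^((4+i)t)v: X_1 = e^(4t)(cos(t)·(1,2) + sin(t)·(2,3)), X_2 = e^(4t)(sin(t)·(1,2) - cos(t)·(2,3)).
General solution: K_1X_1 + K_2X_2.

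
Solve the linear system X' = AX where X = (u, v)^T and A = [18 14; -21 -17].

u(t) = -C_1e^(4t) - 2C_2e^(-3t), v(t) = C_1e^(4t) + 3C_2e^(-3t)

Coefficient matrix A = [[18, 14], [-21, -17]].
Characteristic polynomial det(A - λI) = λ^2 - λ - 12 = 0.
Eigenvalues λ = 4, -3.
For λ=4: (A-λI) row 1 is [14, 14], so an eigenvector is (-1, 1).
For λ=-3: (A-λI) row 1 is [21, 14], so an eigenvector is (-2, 3).
General solution: C_1e^(4t)(-1,1) + C_2e^(-3t)(-2,3).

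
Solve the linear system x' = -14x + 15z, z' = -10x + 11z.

Coefficient matrix A = [[-14, 15], [-10, 11]].
Characteristic polynomial det(A - λI) = λ^2 + 3λ - 4 = 0.
Eigenvalues λ = -4, 1.
For λ=-4: (A-λI) row 1 is [-10, 15], so an eigenvector is (3, 2).
For λ=1: (A-λI) row 1 is [-15, 15], so an eigenvector is (-1, -1).
General solution: K_1e^(-4t)(3,2) + K_2e^(t)(-1,-1).

x(t) = 3K_1e^(-4t) - K_2e^(t), z(t) = 2K_1e^(-4t) - K_2e^(t)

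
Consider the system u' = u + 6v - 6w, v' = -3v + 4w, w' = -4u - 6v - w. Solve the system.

u(t) = -3C_1e^(-3t) - 2C_2e^(t) - 3C_3e^(-t), v(t) = 2C_1e^(-3t) + C_2e^(t) + 2C_3e^(-t), w(t) = C_2e^(t) + C_3e^(-t)

Coefficient matrix A = [[1, 6, -6], [0, -3, 4], [-4, -6, -1]].
det(A - λI) = 0 gives eigenvalues λ = -3, 1, -1.
For λ=-3: eigenvector (-3,2,0).
For λ=1: eigenvector (-2,1,1).
For λ=-1: eigenvector (-3,2,1).
General solution: C_1e^(-3t)(-3,2,0) + C_2e^(t)(-2,1,1) + C_3e^(-t)(-3,2,1).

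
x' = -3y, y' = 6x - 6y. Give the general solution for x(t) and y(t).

x(t) = c_1e^(-3t)sin(3t) - c_2e^(-3t)cos(3t), y(t) = c_1e^(-3t)sin(3t) - c_1e^(-3t)cos(3t) - c_2e^(-3t)sin(3t) - c_2e^(-3t)cos(3t)

Coefficient matrix A = [[0, -3], [6, -6]].
Characteristic polynomial det(A - λI) = λ^2 + 6λ + 18 = 0.
Eigenvalues λ = -3 ± 3i (complex conjugate pair).
For λ=-3+3i: an eigenvector is (0,-1) - i(1,1) = (0 - i, -1 - i).
A real fundamental pair from Re and Im of e^((-3+3i)t)v: X_1 = e^(-3t)(cos(3t)·(0,-1) + sin(3t)·(1,1)), X_2 = e^(-3t)(sin(3t)·(0,-1) - cos(3t)·(1,1)).
General solution: c_1X_1 + c_2X_2.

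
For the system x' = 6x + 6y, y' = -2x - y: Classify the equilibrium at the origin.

unstable node

A = [[6,6],[-2,-1]]; det(A-λI) = λ^2 - 5λ + 6.
λ = 2, 3: both positive.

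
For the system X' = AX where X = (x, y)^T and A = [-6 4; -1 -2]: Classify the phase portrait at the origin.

A = [[-6,4],[-1,-2]]; det(A-λI) = λ^2 + 8λ + 16.
repeated λ = -4 with a single eigenvector.

stable improper node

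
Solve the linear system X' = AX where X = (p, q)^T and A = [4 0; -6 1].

p(t) = -C_1e^(4t), q(t) = 2C_1e^(4t) - C_2e^(t)

Coefficient matrix A = [[4, 0], [-6, 1]].
Characteristic polynomial det(A - λI) = λ^2 - 5λ + 4 = 0.
Eigenvalues λ = 4, 1.
For λ=4: (A-λI) row 2 is [-6, -3], so an eigenvector is (-1, 2).
For λ=1: (A-λI) row 1 is [3, 0], so an eigenvector is (0, -1).
General solution: C_1e^(4t)(-1,2) + C_2e^(t)(0,-1).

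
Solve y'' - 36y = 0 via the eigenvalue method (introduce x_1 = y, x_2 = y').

Let x_1 = y, x_2 = y'. Then x_1' = x_2 and x_2' = 36x_1.
A = [[0,1],[36,0]]; det(A-λI) = λ^2 - 36.
Eigenvalues λ = -6, 6 with eigenvectors (1,-6), (1,6).

y(t) = K_1e^(-6t) + K_2e^(6t)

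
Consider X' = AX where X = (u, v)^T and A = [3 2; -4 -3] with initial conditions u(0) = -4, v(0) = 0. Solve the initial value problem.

u(t) = -8e^(t) + 4e^(-t), v(t) = 8e^(t) - 8e^(-t)

Coefficient matrix A = [[3, 2], [-4, -3]].
Characteristic polynomial det(A - λI) = λ^2 - 1 = 0.
Eigenvalues λ = 1, -1.
For λ=1: (A-λI) row 1 is [2, 2], so an eigenvector is (-1, 1).
For λ=-1: (A-λI) row 1 is [4, 2], so an eigenvector is (-1, 2).
General solution: K_1e^(t)(-1,1) + K_2e^(-t)(-1,2).
Applying u(0)=-4, v(0)=0 gives K_1=8, K_2=-4.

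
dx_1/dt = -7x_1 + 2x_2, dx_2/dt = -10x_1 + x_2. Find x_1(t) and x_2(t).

Coefficient matrix A = [[-7, 2], [-10, 1]].
Characteristic polynomial det(A - λI) = λ^2 + 6λ + 13 = 0.
Eigenvalues λ = -3 ± 2i (complex conjugate pair).
For λ=-3+2i: an eigenvector is (0,-1) - i(-1,-2) = (0 + i, -1 + 2i).
A real fundamental pair from Re and Im of e^((-3+2i)t)v: X_1 = e^(-3t)(cos(2t)·(0,-1) + sin(2t)·(-1,-2)), X_2 = e^(-3t)(sin(2t)·(0,-1) - cos(2t)·(-1,-2)).
General solution: C_1X_1 + C_2X_2.

x_1(t) = -C_1e^(-3t)sin(2t) + C_2e^(-3t)cos(2t), x_2(t) = -2C_1e^(-3t)sin(2t) - C_1e^(-3t)cos(2t) - C_2e^(-3t)sin(2t) + 2C_2e^(-3t)cos(2t)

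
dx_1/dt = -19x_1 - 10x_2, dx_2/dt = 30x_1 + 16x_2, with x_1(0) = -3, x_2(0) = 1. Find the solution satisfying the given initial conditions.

Coefficient matrix A = [[-19, -10], [30, 16]].
Characteristic polynomial det(A - λI) = λ^2 + 3λ - 4 = 0.
Eigenvalues λ = 1, -4.
For λ=1: (A-λI) row 1 is [-20, -10], so an eigenvector is (1, -2).
For λ=-4: (A-λI) row 1 is [-15, -10], so an eigenvector is (2, -3).
General solution: C_1e^(t)(1,-2) + C_2e^(-4t)(2,-3).
Applying x_1(0)=-3, x_2(0)=1 gives C_1=7, C_2=-5.

x_1(t) = 7e^(t) - 10e^(-4t), x_2(t) = -14e^(t) + 15e^(-4t)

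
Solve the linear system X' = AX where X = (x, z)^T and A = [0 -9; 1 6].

Coefficient matrix A = [[0, -9], [1, 6]].
Characteristic polynomial det(A - λI) = λ^2 - 6λ + 9 = 0.
Single eigenvalue λ = 3 with algebraic multiplicity 2.
Eigenvector v = (-3,1); generalized eigenvector w with (A-λI)w=v is (1,0).
General solution: e^(3t)[K_1·v + K_2·(t·v + w)].

x(t) = -3K_1e^(3t) - 3K_2te^(3t) + K_2e^(3t), z(t) = K_1e^(3t) + K_2te^(3t)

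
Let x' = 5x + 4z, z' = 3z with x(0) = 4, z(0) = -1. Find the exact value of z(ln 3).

-27

A = [[5,4],[0,3]]; eigenvalues λ = 3, 5.
Eigenvectors: (-2,1) for λ=3, (-1,0) for λ=5.
From the initial condition, c_1 = -1, c_2 = -2.
z(ln 3) = (-1)(3^3)(1) + (-2)(3^5)(0) = -27.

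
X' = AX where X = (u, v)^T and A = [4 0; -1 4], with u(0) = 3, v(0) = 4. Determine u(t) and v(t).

u(t) = 3e^(4t), v(t) = -3te^(4t) + 4e^(4t)

Coefficient matrix A = [[4, 0], [-1, 4]].
Characteristic polynomial det(A - λI) = λ^2 - 8λ + 16 = 0.
Single eigenvalue λ = 4 with algebraic multiplicity 2.
Eigenvector v = (0,1); generalized eigenvector w with (A-λI)w=v is (-1,-1).
General solution: e^(4t)[c_1·v + c_2·(t·v + w)].
Applying u(0)=3, v(0)=4 gives c_1=1, c_2=-3.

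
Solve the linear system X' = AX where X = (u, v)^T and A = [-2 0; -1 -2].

Coefficient matrix A = [[-2, 0], [-1, -2]].
Characteristic polynomial det(A - λI) = λ^2 + 4λ + 4 = 0.
Single eigenvalue λ = -2 with algebraic multiplicity 2.
Eigenvector v = (0,1); generalized eigenvector w with (A-λI)w=v is (-1,-1).
General solution: e^(-2t)[c_1·v + c_2·(t·v + w)].

u(t) = -c_2e^(-2t), v(t) = c_1e^(-2t) + c_2te^(-2t) - c_2e^(-2t)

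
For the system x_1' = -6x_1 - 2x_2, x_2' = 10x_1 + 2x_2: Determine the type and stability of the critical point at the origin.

A = [[-6,-2],[10,2]]; det(A-λI) = λ^2 + 4λ + 8.
λ = -2 ± 2i: negative real part.

stable spiral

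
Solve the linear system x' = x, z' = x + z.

x(t) = C_2e^(t), z(t) = C_1e^(t) + C_2te^(t) - 3C_2e^(t)

Coefficient matrix A = [[1, 0], [1, 1]].
Characteristic polynomial det(A - λI) = λ^2 - 2λ + 1 = 0.
Single eigenvalue λ = 1 with algebraic multiplicity 2.
Eigenvector v = (0,1); generalized eigenvector w with (A-λI)w=v is (1,-3).
General solution: e^(t)[C_1·v + C_2·(t·v + w)].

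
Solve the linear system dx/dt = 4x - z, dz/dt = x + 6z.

x(t) = c_1e^(5t) + c_2te^(5t) - 3c_2e^(5t), z(t) = -c_1e^(5t) - c_2te^(5t) + 2c_2e^(5t)

Coefficient matrix A = [[4, -1], [1, 6]].
Characteristic polynomial det(A - λI) = λ^2 - 10λ + 25 = 0.
Single eigenvalue λ = 5 with algebraic multiplicity 2.
Eigenvector v = (1,-1); generalized eigenvector w with (A-λI)w=v is (-3,2).
General solution: e^(5t)[c_1·v + c_2·(t·v + w)].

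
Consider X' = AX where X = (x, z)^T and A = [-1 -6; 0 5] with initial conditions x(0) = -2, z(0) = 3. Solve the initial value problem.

x(t) = -3e^(5t) + e^(-t), z(t) = 3e^(5t)

Coefficient matrix A = [[-1, -6], [0, 5]].
Characteristic polynomial det(A - λI) = λ^2 - 4λ - 5 = 0.
Eigenvalues λ = 5, -1.
For λ=5: (A-λI) row 1 is [-6, -6], so an eigenvector is (1, -1).
For λ=-1: (A-λI) row 1 is [0, -6], so an eigenvector is (1, 0).
General solution: K_1e^(5t)(1,-1) + K_2e^(-t)(1,0).
Applying x(0)=-2, z(0)=3 gives K_1=-3, K_2=1.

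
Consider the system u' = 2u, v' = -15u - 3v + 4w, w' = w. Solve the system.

u(t) = c_2e^(2t), v(t) = c_1e^(-3t) - 3c_2e^(2t) + c_3e^(t), w(t) = c_3e^(t)

Coefficient matrix A = [[2, 0, 0], [-15, -3, 4], [0, 0, 1]].
det(A - λI) = 0 gives eigenvalues λ = -3, 2, 1.
For λ=-3: eigenvector (0,1,0).
For λ=2: eigenvector (1,-3,0).
For λ=1: eigenvector (0,1,1).
General solution: c_1e^(-3t)(0,1,0) + c_2e^(2t)(1,-3,0) + c_3e^(t)(0,1,1).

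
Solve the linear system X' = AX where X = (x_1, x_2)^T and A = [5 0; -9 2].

Coefficient matrix A = [[5, 0], [-9, 2]].
Characteristic polynomial det(A - λI) = λ^2 - 7λ + 10 = 0.
Eigenvalues λ = 2, 5.
For λ=2: (A-λI) row 1 is [3, 0], so an eigenvector is (0, -1).
For λ=5: (A-λI) row 2 is [-9, -3], so an eigenvector is (1, -3).
General solution: c_1e^(2t)(0,-1) + c_2e^(5t)(1,-3).

x_1(t) = c_2e^(5t), x_2(t) = -c_1e^(2t) - 3c_2e^(5t)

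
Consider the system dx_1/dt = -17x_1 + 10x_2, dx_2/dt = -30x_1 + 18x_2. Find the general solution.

x_1(t) = c_1e^(3t) + 2c_2e^(-2t), x_2(t) = 2c_1e^(3t) + 3c_2e^(-2t)

Coefficient matrix A = [[-17, 10], [-30, 18]].
Characteristic polynomial det(A - λI) = λ^2 - λ - 6 = 0.
Eigenvalues λ = 3, -2.
For λ=3: (A-λI) row 1 is [-20, 10], so an eigenvector is (1, 2).
For λ=-2: (A-λI) row 1 is [-15, 10], so an eigenvector is (2, 3).
General solution: c_1e^(3t)(1,2) + c_2e^(-2t)(2,3).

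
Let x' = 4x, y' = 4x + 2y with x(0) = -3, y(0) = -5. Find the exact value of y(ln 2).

-92

A = [[4,0],[4,2]]; eigenvalues λ = 2, 4.
Eigenvectors: (0,1) for λ=2, (-1,-2) for λ=4.
From the initial condition, c_1 = 1, c_2 = 3.
y(ln 2) = (1)(2^2)(1) + (3)(2^4)(-2) = -92.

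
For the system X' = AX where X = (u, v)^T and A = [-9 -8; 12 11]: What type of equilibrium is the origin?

saddle

A = [[-9,-8],[12,11]]; det(A-λI) = λ^2 - 2λ - 3.
λ = -1, 3: opposite signs.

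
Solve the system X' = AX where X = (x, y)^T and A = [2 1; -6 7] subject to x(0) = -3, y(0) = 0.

Coefficient matrix A = [[2, 1], [-6, 7]].
Characteristic polynomial det(A - λI) = λ^2 - 9λ + 20 = 0.
Eigenvalues λ = 5, 4.
For λ=5: (A-λI) row 1 is [-3, 1], so an eigenvector is (-1, -3).
For λ=4: (A-λI) row 1 is [-2, 1], so an eigenvector is (1, 2).
General solution: c_1e^(5t)(-1,-3) + c_2e^(4t)(1,2).
Applying x(0)=-3, y(0)=0 gives c_1=-6, c_2=-9.

x(t) = 6e^(5t) - 9e^(4t), y(t) = 18e^(5t) - 18e^(4t)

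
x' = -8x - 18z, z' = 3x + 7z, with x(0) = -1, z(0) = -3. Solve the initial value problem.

Coefficient matrix A = [[-8, -18], [3, 7]].
Characteristic polynomial det(A - λI) = λ^2 + λ - 2 = 0.
Eigenvalues λ = -2, 1.
For λ=-2: (A-λI) row 1 is [-6, -18], so an eigenvector is (-3, 1).
For λ=1: (A-λI) row 1 is [-9, -18], so an eigenvector is (2, -1).
General solution: C_1e^(-2t)(-3,1) + C_2e^(t)(2,-1).
Applying x(0)=-1, z(0)=-3 gives C_1=7, C_2=10.

x(t) = 20e^(t) - 21e^(-2t), z(t) = -10e^(t) + 7e^(-2t)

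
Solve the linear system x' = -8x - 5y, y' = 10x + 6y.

x(t) = -2C_1e^(-t)sin(t) + C_1e^(-t)cos(t) + C_2e^(-t)sin(t) + 2C_2e^(-t)cos(t), y(t) = 3C_1e^(-t)sin(t) - C_1e^(-t)cos(t) - C_2e^(-t)sin(t) - 3C_2e^(-t)cos(t)

Coefficient matrix A = [[-8, -5], [10, 6]].
Characteristic polynomial det(A - λI) = λ^2 + 2λ + 2 = 0.
Eigenvalues λ = -1 ± i (complex conjugate pair).
For λ=-1+i: an eigenvector is (1,-1) - i(-2,3) = (1 + 2i, -1 - 3i).
A real fundamental pair from Re and Im of e^((-1+i)t)v: X_1 = e^(-t)(cos(t)·(1,-1) + sin(t)·(-2,3)), X_2 = e^(-t)(sin(t)·(1,-1) - cos(t)·(-2,3)).
General solution: C_1X_1 + C_2X_2.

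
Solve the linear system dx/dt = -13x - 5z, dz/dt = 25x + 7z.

x(t) = c_1e^(-3t)sin(5t) - c_2e^(-3t)cos(5t), z(t) = -2c_1e^(-3t)sin(5t) - c_1e^(-3t)cos(5t) - c_2e^(-3t)sin(5t) + 2c_2e^(-3t)cos(5t)

Coefficient matrix A = [[-13, -5], [25, 7]].
Characteristic polynomial det(A - λI) = λ^2 + 6λ + 34 = 0.
Eigenvalues λ = -3 ± 5i (complex conjugate pair).
For λ=-3+5i: an eigenvector is (0,-1) - i(1,-2) = (0 - i, -1 + 2i).
A real fundamental pair from Re and Im of e^((-3+5i)t)v: X_1 = e^(-3t)(cos(5t)·(0,-1) + sin(5t)·(1,-2)), X_2 = e^(-3t)(sin(5t)·(0,-1) - cos(5t)·(1,-2)).
General solution: c_1X_1 + c_2X_2.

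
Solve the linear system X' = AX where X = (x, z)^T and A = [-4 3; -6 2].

x(t) = -c_1e^(-t)cos(3t) - c_2e^(-t)sin(3t), z(t) = c_1e^(-t)sin(3t) - c_1e^(-t)cos(3t) - c_2e^(-t)sin(3t) - c_2e^(-t)cos(3t)

Coefficient matrix A = [[-4, 3], [-6, 2]].
Characteristic polynomial det(A - λI) = λ^2 + 2λ + 10 = 0.
Eigenvalues λ = -1 ± 3i (complex conjugate pair).
For λ=-1+3i: an eigenvector is (-1,-1) - i(0,1) = (-1, -1 - i).
A real fundamental pair from Re and Im of e^((-1+3i)t)v: X_1 = e^(-t)(cos(3t)·(-1,-1) + sin(3t)·(0,1)), X_2 = e^(-t)(sin(3t)·(-1,-1) - cos(3t)·(0,1)).
General solution: c_1X_1 + c_2X_2.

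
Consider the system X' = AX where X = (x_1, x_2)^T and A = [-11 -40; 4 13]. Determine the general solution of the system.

x_1(t) = -K_1e^(t)sin(4t) - 3K_1e^(t)cos(4t) - 3K_2e^(t)sin(4t) + K_2e^(t)cos(4t), x_2(t) = K_1e^(t)cos(4t) + K_2e^(t)sin(4t)

Coefficient matrix A = [[-11, -40], [4, 13]].
Characteristic polynomial det(A - λI) = λ^2 - 2λ + 17 = 0.
Eigenvalues λ = 1 ± 4i (complex conjugate pair).
For λ=1+4i: an eigenvector is (-3,1) - i(-1,0) = (-3 + i, 1).
A real fundamental pair from Re and Im of e^((1+4i)t)v: X_1 = e^(t)(cos(4t)·(-3,1) + sin(4t)·(-1,0)), X_2 = e^(t)(sin(4t)·(-3,1) - cos(4t)·(-1,0)).
General solution: K_1X_1 + K_2X_2.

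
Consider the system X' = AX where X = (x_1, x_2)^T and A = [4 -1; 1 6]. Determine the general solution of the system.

x_1(t) = -c_1e^(5t) - c_2te^(5t) - c_2e^(5t), x_2(t) = c_1e^(5t) + c_2te^(5t) + 2c_2e^(5t)

Coefficient matrix A = [[4, -1], [1, 6]].
Characteristic polynomial det(A - λI) = λ^2 - 10λ + 25 = 0.
Single eigenvalue λ = 5 with algebraic multiplicity 2.
Eigenvector v = (-1,1); generalized eigenvector w with (A-λI)w=v is (-1,2).
General solution: e^(5t)[c_1·v + c_2·(t·v + w)].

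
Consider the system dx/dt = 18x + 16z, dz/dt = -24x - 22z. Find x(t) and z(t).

x(t) = -2c_1e^(-6t) - c_2e^(2t), z(t) = 3c_1e^(-6t) + c_2e^(2t)

Coefficient matrix A = [[18, 16], [-24, -22]].
Characteristic polynomial det(A - λI) = λ^2 + 4λ - 12 = 0.
Eigenvalues λ = -6, 2.
For λ=-6: (A-λI) row 1 is [24, 16], so an eigenvector is (-2, 3).
For λ=2: (A-λI) row 1 is [16, 16], so an eigenvector is (-1, 1).
General solution: c_1e^(-6t)(-2,3) + c_2e^(2t)(-1,1).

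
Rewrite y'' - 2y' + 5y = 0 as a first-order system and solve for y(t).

Let x_1 = y, x_2 = y'. Then x_1' = x_2 and x_2' = -5x_1 + 2x_2.
A = [[0,1],[-5,2]]; det(A-λI) = λ^2 - 2λ + 5.
Eigenvalues λ = 1 ± 2i.

y(t) = C_1e^(t)cos(2t) + C_2e^(t)sin(2t)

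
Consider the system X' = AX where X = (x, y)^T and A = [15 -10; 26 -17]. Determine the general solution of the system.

x(t) = -2K_1e^(-t)sin(2t) + K_1e^(-t)cos(2t) + K_2e^(-t)sin(2t) + 2K_2e^(-t)cos(2t), y(t) = -3K_1e^(-t)sin(2t) + 2K_1e^(-t)cos(2t) + 2K_2e^(-t)sin(2t) + 3K_2e^(-t)cos(2t)

Coefficient matrix A = [[15, -10], [26, -17]].
Characteristic polynomial det(A - λI) = λ^2 + 2λ + 5 = 0.
Eigenvalues λ = -1 ± 2i (complex conjugate pair).
For λ=-1+2i: an eigenvector is (1,2) - i(-2,-3) = (1 + 2i, 2 + 3i).
A real fundamental pair from Re and Im of e^((-1+2i)t)v: X_1 = e^(-t)(cos(2t)·(1,2) + sin(2t)·(-2,-3)), X_2 = e^(-t)(sin(2t)·(1,2) - cos(2t)·(-2,-3)).
General solution: K_1X_1 + K_2X_2.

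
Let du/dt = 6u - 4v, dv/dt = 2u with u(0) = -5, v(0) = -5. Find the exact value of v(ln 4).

-80

A = [[6,-4],[2,0]]; eigenvalues λ = 2, 4.
Eigenvectors: (1,1) for λ=2, (2,1) for λ=4.
From the initial condition, c_1 = -5, c_2 = 0.
v(ln 4) = (-5)(4^2)(1) + (0)(4^4)(1) = -80.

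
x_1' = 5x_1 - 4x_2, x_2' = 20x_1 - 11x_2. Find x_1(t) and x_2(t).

Coefficient matrix A = [[5, -4], [20, -11]].
Characteristic polynomial det(A - λI) = λ^2 + 6λ + 25 = 0.
Eigenvalues λ = -3 ± 4i (complex conjugate pair).
For λ=-3+4i: an eigenvector is (-1,-2) - i(0,-1) = (-1, -2 + i).
A real fundamental pair from Re and Im of e^((-3+4i)t)v: X_1 = e^(-3t)(cos(4t)·(-1,-2) + sin(4t)·(0,-1)), X_2 = e^(-3t)(sin(4t)·(-1,-2) - cos(4t)·(0,-1)).
General solution: c_1X_1 + c_2X_2.

x_1(t) = -c_1e^(-3t)cos(4t) - c_2e^(-3t)sin(4t), x_2(t) = -c_1e^(-3t)sin(4t) - 2c_1e^(-3t)cos(4t) - 2c_2e^(-3t)sin(4t) + c_2e^(-3t)cos(4t)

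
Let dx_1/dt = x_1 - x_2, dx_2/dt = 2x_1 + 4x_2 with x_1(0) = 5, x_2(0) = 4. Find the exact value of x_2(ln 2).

A = [[1,-1],[2,4]]; eigenvalues λ = 2, 3.
Eigenvectors: (1,-1) for λ=2, (-1,2) for λ=3.
From the initial condition, c_1 = 14, c_2 = 9.
x_2(ln 2) = (14)(2^2)(-1) + (9)(2^3)(2) = 88.

88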